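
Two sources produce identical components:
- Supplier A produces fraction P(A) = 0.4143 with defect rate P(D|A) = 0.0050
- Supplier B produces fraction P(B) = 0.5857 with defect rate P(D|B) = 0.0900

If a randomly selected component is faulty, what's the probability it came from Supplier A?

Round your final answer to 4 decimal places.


Let A = from Supplier A, D = faulty

Given:
- P(A) = 0.4143, P(B) = 0.5857
- P(D|A) = 0.0050, P(D|B) = 0.0900

Step 1: Find P(D)
P(D) = P(D|A)P(A) + P(D|B)P(B)
     = 0.0050 × 0.4143 + 0.0900 × 0.5857
     = 0.00207150 + 0.05271300
     = 0.05478450

Step 2: Apply Bayes' theorem
P(A|D) = P(D|A)P(A) / P(D)
       = 0.00207150 / 0.05478450
       = 0.0378


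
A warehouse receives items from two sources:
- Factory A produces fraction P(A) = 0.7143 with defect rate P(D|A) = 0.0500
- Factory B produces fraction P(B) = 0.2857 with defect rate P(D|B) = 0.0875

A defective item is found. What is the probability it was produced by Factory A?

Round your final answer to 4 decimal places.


Let A = from Factory A, D = defective

Given:
- P(A) = 0.7143, P(B) = 0.2857
- P(D|A) = 0.0500, P(D|B) = 0.0875

Step 1: Find P(D)
P(D) = P(D|A)P(A) + P(D|B)P(B)
     = 0.0500 × 0.7143 + 0.0875 × 0.2857
     = 0.03571500 + 0.02499875
     = 0.06071375

Step 2: Apply Bayes' theorem
P(A|D) = P(D|A)P(A) / P(D)
       = 0.03571500 / 0.06071375
       = 0.5883


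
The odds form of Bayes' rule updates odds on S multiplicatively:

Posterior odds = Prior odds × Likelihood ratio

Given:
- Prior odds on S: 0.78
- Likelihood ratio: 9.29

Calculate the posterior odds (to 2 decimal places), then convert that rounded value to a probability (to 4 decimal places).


Step 1: Calculate posterior odds
Posterior odds = Prior odds × LR
               = 0.78 × 9.29
               = 7.25

Step 2: Convert to probability
P(S|E) = Posterior odds / (1 + Posterior odds)
       = 7.25 / (1 + 7.25)
       = 7.25 / 8.25
       = 0.8788

The evidence increased P(S) from 0.4382 to 0.8788.


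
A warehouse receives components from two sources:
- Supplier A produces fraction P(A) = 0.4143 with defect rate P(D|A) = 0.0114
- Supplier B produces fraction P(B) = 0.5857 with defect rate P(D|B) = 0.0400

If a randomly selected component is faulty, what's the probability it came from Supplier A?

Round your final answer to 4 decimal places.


Let A = from Supplier A, D = faulty

Given:
- P(A) = 0.4143, P(B) = 0.5857
- P(D|A) = 0.0114, P(D|B) = 0.0400

Step 1: Find P(D)
P(D) = P(D|A)P(A) + P(D|B)P(B)
     = 0.0114 × 0.4143 + 0.0400 × 0.5857
     = 0.00472302 + 0.02342800
     = 0.02815102

Step 2: Apply Bayes' theorem
P(A|D) = P(D|A)P(A) / P(D)
       = 0.00472302 / 0.02815102
       = 0.1678


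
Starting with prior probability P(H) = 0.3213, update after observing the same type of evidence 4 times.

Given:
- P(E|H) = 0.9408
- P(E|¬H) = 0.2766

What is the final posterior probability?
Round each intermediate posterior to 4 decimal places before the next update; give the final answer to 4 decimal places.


Sequential Bayesian updating:

Initial prior: P(H) = 0.3213

Update 1:
  P(E) = 0.9408 × 0.3213 + 0.2766 × 0.6787 = 0.30227904 + 0.18772842 = 0.49000746
  P(H|E) = 0.30227904 / 0.49000746 = 0.6169

Update 2:
  P(E) = 0.9408 × 0.6169 + 0.2766 × 0.3831 = 0.58037952 + 0.10596546 = 0.68634498
  P(H|E) = 0.58037952 / 0.68634498 = 0.8456

Update 3:
  P(E) = 0.9408 × 0.8456 + 0.2766 × 0.1544 = 0.79554048 + 0.04270704 = 0.83824752
  P(H|E) = 0.79554048 / 0.83824752 = 0.9491

Update 4:
  P(E) = 0.9408 × 0.9491 + 0.2766 × 0.0509 = 0.89291328 + 0.01407894 = 0.90699222
  P(H|E) = 0.89291328 / 0.90699222 = 0.9845

Final posterior: 0.9845


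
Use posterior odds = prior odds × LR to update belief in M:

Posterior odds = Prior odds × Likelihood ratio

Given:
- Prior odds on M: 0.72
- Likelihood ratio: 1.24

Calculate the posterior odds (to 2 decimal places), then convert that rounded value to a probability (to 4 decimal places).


Step 1: Calculate posterior odds
Posterior odds = Prior odds × LR
               = 0.72 × 1.24
               = 0.89

Step 2: Convert to probability
P(M|E) = Posterior odds / (1 + Posterior odds)
       = 0.89 / (1 + 0.89)
       = 0.89 / 1.89
       = 0.4709

The evidence increased P(M) from 0.4186 to 0.4709.


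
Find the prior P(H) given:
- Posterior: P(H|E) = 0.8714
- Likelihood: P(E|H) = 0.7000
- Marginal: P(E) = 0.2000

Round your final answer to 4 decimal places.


From Bayes' theorem: P(H|E) = P(E|H) × P(H) / P(E)

Rearranging for P(H):
P(H) = P(H|E) × P(E) / P(E|H)
     = 0.8714 × 0.2000 / 0.7000
     = 0.17428000 / 0.7000
     = 0.2490


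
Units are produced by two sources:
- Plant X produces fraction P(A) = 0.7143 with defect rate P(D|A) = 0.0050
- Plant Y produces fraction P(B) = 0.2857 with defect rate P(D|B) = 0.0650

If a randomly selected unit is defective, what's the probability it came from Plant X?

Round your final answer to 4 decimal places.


Let A = from Plant X, D = defective

Given:
- P(A) = 0.7143, P(B) = 0.2857
- P(D|A) = 0.0050, P(D|B) = 0.0650

Step 1: Find P(D)
P(D) = P(D|A)P(A) + P(D|B)P(B)
     = 0.0050 × 0.7143 + 0.0650 × 0.2857
     = 0.00357150 + 0.01857050
     = 0.02214200

Step 2: Apply Bayes' theorem
P(A|D) = P(D|A)P(A) / P(D)
       = 0.00357150 / 0.02214200
       = 0.1613


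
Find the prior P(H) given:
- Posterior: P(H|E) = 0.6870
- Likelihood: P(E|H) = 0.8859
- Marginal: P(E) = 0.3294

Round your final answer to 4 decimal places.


From Bayes' theorem: P(H|E) = P(E|H) × P(H) / P(E)

Rearranging for P(H):
P(H) = P(H|E) × P(E) / P(E|H)
     = 0.6870 × 0.3294 / 0.8859
     = 0.22629780 / 0.8859
     = 0.2554


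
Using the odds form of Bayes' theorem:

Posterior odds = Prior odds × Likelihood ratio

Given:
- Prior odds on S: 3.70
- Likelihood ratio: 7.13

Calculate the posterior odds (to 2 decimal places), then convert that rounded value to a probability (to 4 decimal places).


Step 1: Calculate posterior odds
Posterior odds = Prior odds × LR
               = 3.70 × 7.13
               = 26.38

Step 2: Convert to probability
P(S|E) = Posterior odds / (1 + Posterior odds)
       = 26.38 / (1 + 26.38)
       = 26.38 / 27.38
       = 0.9635

The evidence increased P(S) from 0.7872 to 0.9635.


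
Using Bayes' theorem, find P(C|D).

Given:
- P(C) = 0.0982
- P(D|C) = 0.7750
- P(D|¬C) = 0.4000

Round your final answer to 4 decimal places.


Bayes' theorem: P(C|D) = P(D|C) × P(C) / P(D)

Step 1: Calculate P(D) using law of total probability
P(D) = P(D|C)P(C) + P(D|¬C)P(¬C)
     = 0.7750 × 0.0982 + 0.4000 × 0.9018
     = 0.07610500 + 0.36072000
     = 0.43682500

Step 2: Apply Bayes' theorem
P(C|D) = P(D|C) × P(C) / P(D)
       = 0.07610500 / 0.43682500
       = 0.1742


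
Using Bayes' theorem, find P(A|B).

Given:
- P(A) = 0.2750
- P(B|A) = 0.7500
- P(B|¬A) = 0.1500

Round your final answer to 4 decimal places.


Bayes' theorem: P(A|B) = P(B|A) × P(A) / P(B)

Step 1: Calculate P(B) using law of total probability
P(B) = P(B|A)P(A) + P(B|¬A)P(¬A)
     = 0.7500 × 0.2750 + 0.1500 × 0.7250
     = 0.20625000 + 0.10875000
     = 0.31500000

Step 2: Apply Bayes' theorem
P(A|B) = P(B|A) × P(A) / P(B)
       = 0.20625000 / 0.31500000
       = 0.6548


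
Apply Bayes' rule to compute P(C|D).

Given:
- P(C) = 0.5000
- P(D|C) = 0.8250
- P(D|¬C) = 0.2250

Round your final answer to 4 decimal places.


Bayes' theorem: P(C|D) = P(D|C) × P(C) / P(D)

Step 1: Calculate P(D) using law of total probability
P(D) = P(D|C)P(C) + P(D|¬C)P(¬C)
     = 0.8250 × 0.5000 + 0.2250 × 0.5000
     = 0.41250000 + 0.11250000
     = 0.52500000

Step 2: Apply Bayes' theorem
P(C|D) = P(D|C) × P(C) / P(D)
       = 0.41250000 / 0.52500000
       = 0.7857


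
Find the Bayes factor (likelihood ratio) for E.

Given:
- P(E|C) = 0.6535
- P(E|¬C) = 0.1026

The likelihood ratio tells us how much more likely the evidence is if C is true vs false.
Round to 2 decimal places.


Likelihood Ratio (LR) = P(E|C) / P(E|¬C)

LR = 0.6535 / 0.1026
   = 6.37

The evidence is 6.37 times more likely if C is true than if C is false.
Since LR > 1, the evidence supports C over ¬C.


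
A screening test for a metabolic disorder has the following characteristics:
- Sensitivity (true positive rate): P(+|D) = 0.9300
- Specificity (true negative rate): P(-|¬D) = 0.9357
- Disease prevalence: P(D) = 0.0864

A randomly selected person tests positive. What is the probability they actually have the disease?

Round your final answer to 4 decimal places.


Let D = has disease, + = positive test

Given:
- P(D) = 0.0864 (prevalence)
- P(+|D) = 0.9300 (sensitivity)
- P(-|¬D) = 0.9357 (specificity)
- P(+|¬D) = 0.0643 (false positive rate = 1 - specificity)

Step 1: Find P(+)
P(+) = P(+|D)P(D) + P(+|¬D)P(¬D)
     = 0.9300 × 0.0864 + 0.0643 × 0.9136
     = 0.08035200 + 0.05874448
     = 0.13909648

Step 2: Apply Bayes' theorem for P(D|+)
P(D|+) = P(+|D)P(D) / P(+)
       = 0.08035200 / 0.13909648
       = 0.5777


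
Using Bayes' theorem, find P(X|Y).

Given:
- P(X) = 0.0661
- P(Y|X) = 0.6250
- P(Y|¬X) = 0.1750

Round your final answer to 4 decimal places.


Bayes' theorem: P(X|Y) = P(Y|X) × P(X) / P(Y)

Step 1: Calculate P(Y) using law of total probability
P(Y) = P(Y|X)P(X) + P(Y|¬X)P(¬X)
     = 0.6250 × 0.0661 + 0.1750 × 0.9339
     = 0.04131250 + 0.16343250
     = 0.20474500

Step 2: Apply Bayes' theorem
P(X|Y) = P(Y|X) × P(X) / P(Y)
       = 0.04131250 / 0.20474500
       = 0.2018


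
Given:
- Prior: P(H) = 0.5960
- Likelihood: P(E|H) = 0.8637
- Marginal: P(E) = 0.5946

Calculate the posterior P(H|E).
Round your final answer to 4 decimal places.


Using Bayes' theorem:

P(H|E) = P(E|H) × P(H) / P(E)
       = 0.8637 × 0.5960 / 0.5946
       = 0.51476520 / 0.5946
       = 0.8657

The evidence strengthens our belief in H.
Prior: 0.5960 → Posterior: 0.8657


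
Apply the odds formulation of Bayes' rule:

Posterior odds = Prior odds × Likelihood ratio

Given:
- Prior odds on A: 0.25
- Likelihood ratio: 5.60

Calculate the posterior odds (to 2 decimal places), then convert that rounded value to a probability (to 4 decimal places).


Step 1: Calculate posterior odds
Posterior odds = Prior odds × LR
               = 0.25 × 5.60
               = 1.40

Step 2: Convert to probability
P(A|E) = Posterior odds / (1 + Posterior odds)
       = 1.40 / (1 + 1.40)
       = 1.40 / 2.40
       = 0.5833

The evidence increased P(A) from 0.2000 to 0.5833.


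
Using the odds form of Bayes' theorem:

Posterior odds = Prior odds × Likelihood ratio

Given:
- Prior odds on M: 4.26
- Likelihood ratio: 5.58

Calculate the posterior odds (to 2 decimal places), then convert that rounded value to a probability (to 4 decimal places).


Step 1: Calculate posterior odds
Posterior odds = Prior odds × LR
               = 4.26 × 5.58
               = 23.77

Step 2: Convert to probability
P(M|E) = Posterior odds / (1 + Posterior odds)
       = 23.77 / (1 + 23.77)
       = 23.77 / 24.77
       = 0.9596

The evidence increased P(M) from 0.8099 to 0.9596.


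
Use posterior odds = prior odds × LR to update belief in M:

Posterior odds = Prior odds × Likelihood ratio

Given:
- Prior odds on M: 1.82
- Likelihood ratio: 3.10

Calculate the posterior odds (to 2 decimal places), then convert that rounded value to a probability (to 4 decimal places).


Step 1: Calculate posterior odds
Posterior odds = Prior odds × LR
               = 1.82 × 3.10
               = 5.64

Step 2: Convert to probability
P(M|E) = Posterior odds / (1 + Posterior odds)
       = 5.64 / (1 + 5.64)
       = 5.64 / 6.64
       = 0.8494

The evidence increased P(M) from 0.6454 to 0.8494.


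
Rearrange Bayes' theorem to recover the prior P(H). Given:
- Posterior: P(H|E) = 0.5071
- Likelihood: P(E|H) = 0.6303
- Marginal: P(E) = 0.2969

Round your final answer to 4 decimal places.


From Bayes' theorem: P(H|E) = P(E|H) × P(H) / P(E)

Rearranging for P(H):
P(H) = P(H|E) × P(E) / P(E|H)
     = 0.5071 × 0.2969 / 0.6303
     = 0.15055799 / 0.6303
     = 0.2389


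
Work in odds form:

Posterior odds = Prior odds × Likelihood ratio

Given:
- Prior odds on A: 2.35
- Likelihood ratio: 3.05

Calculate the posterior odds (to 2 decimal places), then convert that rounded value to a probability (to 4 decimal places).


Step 1: Calculate posterior odds
Posterior odds = Prior odds × LR
               = 2.35 × 3.05
               = 7.17

Step 2: Convert to probability
P(A|E) = Posterior odds / (1 + Posterior odds)
       = 7.17 / (1 + 7.17)
       = 7.17 / 8.17
       = 0.8776

The evidence increased P(A) from 0.7015 to 0.8776.


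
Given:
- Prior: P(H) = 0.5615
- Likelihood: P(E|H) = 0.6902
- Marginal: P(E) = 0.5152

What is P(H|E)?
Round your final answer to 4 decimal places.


Using Bayes' theorem:

P(H|E) = P(E|H) × P(H) / P(E)
       = 0.6902 × 0.5615 / 0.5152
       = 0.38754730 / 0.5152
       = 0.7522

The evidence strengthens our belief in H.
Prior: 0.5615 → Posterior: 0.7522


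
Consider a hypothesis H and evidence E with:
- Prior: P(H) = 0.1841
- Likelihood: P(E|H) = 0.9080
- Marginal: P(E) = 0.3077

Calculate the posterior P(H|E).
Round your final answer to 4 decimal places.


Using Bayes' theorem:

P(H|E) = P(E|H) × P(H) / P(E)
       = 0.9080 × 0.1841 / 0.3077
       = 0.16716280 / 0.3077
       = 0.5433

The evidence strengthens our belief in H.
Prior: 0.1841 → Posterior: 0.5433


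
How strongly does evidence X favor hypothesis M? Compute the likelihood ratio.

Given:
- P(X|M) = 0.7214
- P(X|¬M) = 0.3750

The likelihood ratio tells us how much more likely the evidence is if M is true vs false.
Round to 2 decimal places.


Likelihood Ratio (LR) = P(X|M) / P(X|¬M)

LR = 0.7214 / 0.3750
   = 1.92

The evidence is 1.92 times more likely if M is true than if M is false.
Because LR exceeds 1, X is evidence for M.


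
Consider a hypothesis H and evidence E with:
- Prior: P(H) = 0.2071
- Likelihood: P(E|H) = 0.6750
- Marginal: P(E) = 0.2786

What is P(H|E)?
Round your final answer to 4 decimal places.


Using Bayes' theorem:

P(H|E) = P(E|H) × P(H) / P(E)
       = 0.6750 × 0.2071 / 0.2786
       = 0.13979250 / 0.2786
       = 0.5018

The evidence strengthens our belief in H.
Prior: 0.2071 → Posterior: 0.5018


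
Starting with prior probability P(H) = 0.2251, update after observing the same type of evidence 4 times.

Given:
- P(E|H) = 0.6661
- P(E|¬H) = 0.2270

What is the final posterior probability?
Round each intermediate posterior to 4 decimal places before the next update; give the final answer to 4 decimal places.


Sequential Bayesian updating:

Initial prior: P(H) = 0.2251

Update 1:
  P(E) = 0.6661 × 0.2251 + 0.2270 × 0.7749 = 0.14993911 + 0.17590230 = 0.32584141
  P(H|E) = 0.14993911 / 0.32584141 = 0.4602

Update 2:
  P(E) = 0.6661 × 0.4602 + 0.2270 × 0.5398 = 0.30653922 + 0.12253460 = 0.42907382
  P(H|E) = 0.30653922 / 0.42907382 = 0.7144

Update 3:
  P(E) = 0.6661 × 0.7144 + 0.2270 × 0.2856 = 0.47586184 + 0.06483120 = 0.54069304
  P(H|E) = 0.47586184 / 0.54069304 = 0.8801

Update 4:
  P(E) = 0.6661 × 0.8801 + 0.2270 × 0.1199 = 0.58623461 + 0.02721730 = 0.61345191
  P(H|E) = 0.58623461 / 0.61345191 = 0.9556

Final posterior: 0.9556


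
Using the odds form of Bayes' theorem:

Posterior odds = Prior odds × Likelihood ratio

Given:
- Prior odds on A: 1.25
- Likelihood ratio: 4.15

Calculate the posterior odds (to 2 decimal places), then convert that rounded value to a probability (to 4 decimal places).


Step 1: Calculate posterior odds
Posterior odds = Prior odds × LR
               = 1.25 × 4.15
               = 5.19

Step 2: Convert to probability
P(A|E) = Posterior odds / (1 + Posterior odds)
       = 5.19 / (1 + 5.19)
       = 5.19 / 6.19
       = 0.8384

The evidence increased P(A) from 0.5556 to 0.8384.


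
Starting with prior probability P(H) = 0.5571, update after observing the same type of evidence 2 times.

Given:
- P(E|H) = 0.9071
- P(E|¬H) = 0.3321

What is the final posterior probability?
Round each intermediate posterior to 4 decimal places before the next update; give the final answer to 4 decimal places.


Sequential Bayesian updating:

Initial prior: P(H) = 0.5571

Update 1:
  P(E) = 0.9071 × 0.5571 + 0.3321 × 0.4429 = 0.50534541 + 0.14708709 = 0.65243250
  P(H|E) = 0.50534541 / 0.65243250 = 0.7746

Update 2:
  P(E) = 0.9071 × 0.7746 + 0.3321 × 0.2254 = 0.70263966 + 0.07485534 = 0.77749500
  P(H|E) = 0.70263966 / 0.77749500 = 0.9037

Final posterior: 0.9037


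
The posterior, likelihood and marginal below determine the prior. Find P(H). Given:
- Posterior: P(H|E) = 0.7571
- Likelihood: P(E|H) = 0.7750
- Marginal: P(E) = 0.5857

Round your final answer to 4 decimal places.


From Bayes' theorem: P(H|E) = P(E|H) × P(H) / P(E)

Rearranging for P(H):
P(H) = P(H|E) × P(E) / P(E|H)
     = 0.7571 × 0.5857 / 0.7750
     = 0.44343347 / 0.7750
     = 0.5722


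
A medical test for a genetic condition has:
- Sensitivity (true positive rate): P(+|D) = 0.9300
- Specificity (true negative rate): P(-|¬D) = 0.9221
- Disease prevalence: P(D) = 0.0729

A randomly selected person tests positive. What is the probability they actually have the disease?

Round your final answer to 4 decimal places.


Let D = has disease, + = positive test

Given:
- P(D) = 0.0729 (prevalence)
- P(+|D) = 0.9300 (sensitivity)
- P(-|¬D) = 0.9221 (specificity)
- P(+|¬D) = 0.0779 (false positive rate = 1 - specificity)

Step 1: Find P(+)
P(+) = P(+|D)P(D) + P(+|¬D)P(¬D)
     = 0.9300 × 0.0729 + 0.0779 × 0.9271
     = 0.06779700 + 0.07222109
     = 0.14001809

Step 2: Apply Bayes' theorem for P(D|+)
P(D|+) = P(+|D)P(D) / P(+)
       = 0.06779700 / 0.14001809
       = 0.4842


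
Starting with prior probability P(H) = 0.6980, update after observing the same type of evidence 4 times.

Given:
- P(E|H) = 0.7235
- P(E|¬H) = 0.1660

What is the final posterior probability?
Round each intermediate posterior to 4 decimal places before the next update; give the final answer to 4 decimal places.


Sequential Bayesian updating:

Initial prior: P(H) = 0.6980

Update 1:
  P(E) = 0.7235 × 0.6980 + 0.1660 × 0.3020 = 0.50500300 + 0.05013200 = 0.55513500
  P(H|E) = 0.50500300 / 0.55513500 = 0.9097

Update 2:
  P(E) = 0.7235 × 0.9097 + 0.1660 × 0.0903 = 0.65816795 + 0.01498980 = 0.67315775
  P(H|E) = 0.65816795 / 0.67315775 = 0.9777

Update 3:
  P(E) = 0.7235 × 0.9777 + 0.1660 × 0.0223 = 0.70736595 + 0.00370180 = 0.71106775
  P(H|E) = 0.70736595 / 0.71106775 = 0.9948

Update 4:
  P(E) = 0.7235 × 0.9948 + 0.1660 × 0.0052 = 0.71973780 + 0.00086320 = 0.72060100
  P(H|E) = 0.71973780 / 0.72060100 = 0.9988

Final posterior: 0.9988


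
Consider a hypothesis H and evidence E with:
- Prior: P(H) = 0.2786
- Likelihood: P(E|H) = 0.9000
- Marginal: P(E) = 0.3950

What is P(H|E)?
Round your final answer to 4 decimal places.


Using Bayes' theorem:

P(H|E) = P(E|H) × P(H) / P(E)
       = 0.9000 × 0.2786 / 0.3950
       = 0.25074000 / 0.3950
       = 0.6348

The evidence strengthens our belief in H.
Prior: 0.2786 → Posterior: 0.6348


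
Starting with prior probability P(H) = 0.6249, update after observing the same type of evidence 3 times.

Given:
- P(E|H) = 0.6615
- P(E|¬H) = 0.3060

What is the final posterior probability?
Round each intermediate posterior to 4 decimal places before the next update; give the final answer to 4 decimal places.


Sequential Bayesian updating:

Initial prior: P(H) = 0.6249

Update 1:
  P(E) = 0.6615 × 0.6249 + 0.3060 × 0.3751 = 0.41337135 + 0.11478060 = 0.52815195
  P(H|E) = 0.41337135 / 0.52815195 = 0.7827

Update 2:
  P(E) = 0.6615 × 0.7827 + 0.3060 × 0.2173 = 0.51775605 + 0.06649380 = 0.58424985
  P(H|E) = 0.51775605 / 0.58424985 = 0.8862

Update 3:
  P(E) = 0.6615 × 0.8862 + 0.3060 × 0.1138 = 0.58622130 + 0.03482280 = 0.62104410
  P(H|E) = 0.58622130 / 0.62104410 = 0.9439

Final posterior: 0.9439


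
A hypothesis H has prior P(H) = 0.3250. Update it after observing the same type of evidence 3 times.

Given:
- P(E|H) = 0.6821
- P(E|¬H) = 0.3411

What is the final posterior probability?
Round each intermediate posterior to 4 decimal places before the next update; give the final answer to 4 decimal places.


Sequential Bayesian updating:

Initial prior: P(H) = 0.3250

Update 1:
  P(E) = 0.6821 × 0.3250 + 0.3411 × 0.6750 = 0.22168250 + 0.23024250 = 0.45192500
  P(H|E) = 0.22168250 / 0.45192500 = 0.4905

Update 2:
  P(E) = 0.6821 × 0.4905 + 0.3411 × 0.5095 = 0.33457005 + 0.17379045 = 0.50836050
  P(H|E) = 0.33457005 / 0.50836050 = 0.6581

Update 3:
  P(E) = 0.6821 × 0.6581 + 0.3411 × 0.3419 = 0.44889001 + 0.11662209 = 0.56551210
  P(H|E) = 0.44889001 / 0.56551210 = 0.7938

Final posterior: 0.7938


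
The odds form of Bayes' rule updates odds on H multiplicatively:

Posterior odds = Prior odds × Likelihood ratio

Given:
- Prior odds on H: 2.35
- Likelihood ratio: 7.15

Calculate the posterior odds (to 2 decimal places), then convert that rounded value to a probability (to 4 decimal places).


Step 1: Calculate posterior odds
Posterior odds = Prior odds × LR
               = 2.35 × 7.15
               = 16.80

Step 2: Convert to probability
P(H|E) = Posterior odds / (1 + Posterior odds)
       = 16.80 / (1 + 16.80)
       = 16.80 / 17.80
       = 0.9438

The evidence increased P(H) from 0.7015 to 0.9438.


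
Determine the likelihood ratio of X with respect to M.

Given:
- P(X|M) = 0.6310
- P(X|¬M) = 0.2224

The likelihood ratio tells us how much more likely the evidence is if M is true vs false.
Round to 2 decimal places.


Likelihood Ratio (LR) = P(X|M) / P(X|¬M)

LR = 0.6310 / 0.2224
   = 2.84

The evidence is 2.84 times more likely if M is true than if M is false.
LR > 1, so observing X raises the odds in favor of M.


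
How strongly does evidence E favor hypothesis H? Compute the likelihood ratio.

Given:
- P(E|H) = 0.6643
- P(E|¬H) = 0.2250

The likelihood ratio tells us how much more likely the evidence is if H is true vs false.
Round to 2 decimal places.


Likelihood Ratio (LR) = P(E|H) / P(E|¬H)

LR = 0.6643 / 0.2250
   = 2.95

The evidence is 2.95 times more likely if H is true than if H is false.
Since LR > 1, the evidence supports H over ¬H.


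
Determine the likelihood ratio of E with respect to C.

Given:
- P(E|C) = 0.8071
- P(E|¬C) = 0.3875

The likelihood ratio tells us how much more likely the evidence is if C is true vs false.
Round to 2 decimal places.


Likelihood Ratio (LR) = P(E|C) / P(E|¬C)

LR = 0.8071 / 0.3875
   = 2.08

The evidence is 2.08 times more likely if C is true than if C is false.
Since LR > 1, the evidence supports C over ¬C.


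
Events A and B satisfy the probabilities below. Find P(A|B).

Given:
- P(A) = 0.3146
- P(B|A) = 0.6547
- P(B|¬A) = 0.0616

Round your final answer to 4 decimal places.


Bayes' theorem: P(A|B) = P(B|A) × P(A) / P(B)

Step 1: Calculate P(B) using law of total probability
P(B) = P(B|A)P(A) + P(B|¬A)P(¬A)
     = 0.6547 × 0.3146 + 0.0616 × 0.6854
     = 0.20596862 + 0.04222064
     = 0.24818926

Step 2: Apply Bayes' theorem
P(A|B) = P(B|A) × P(A) / P(B)
       = 0.20596862 / 0.24818926
       = 0.8299


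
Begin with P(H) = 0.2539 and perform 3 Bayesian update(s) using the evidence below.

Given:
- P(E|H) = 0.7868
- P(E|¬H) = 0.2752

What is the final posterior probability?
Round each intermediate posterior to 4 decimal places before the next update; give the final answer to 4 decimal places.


Sequential Bayesian updating:

Initial prior: P(H) = 0.2539

Update 1:
  P(E) = 0.7868 × 0.2539 + 0.2752 × 0.7461 = 0.19976852 + 0.20532672 = 0.40509524
  P(H|E) = 0.19976852 / 0.40509524 = 0.4931

Update 2:
  P(E) = 0.7868 × 0.4931 + 0.2752 × 0.5069 = 0.38797108 + 0.13949888 = 0.52746996
  P(H|E) = 0.38797108 / 0.52746996 = 0.7355

Update 3:
  P(E) = 0.7868 × 0.7355 + 0.2752 × 0.2645 = 0.57869140 + 0.07279040 = 0.65148180
  P(H|E) = 0.57869140 / 0.65148180 = 0.8883

Final posterior: 0.8883


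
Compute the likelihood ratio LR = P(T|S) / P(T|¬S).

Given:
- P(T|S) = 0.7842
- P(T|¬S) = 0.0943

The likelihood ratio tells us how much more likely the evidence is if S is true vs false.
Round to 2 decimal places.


Likelihood Ratio (LR) = P(T|S) / P(T|¬S)

LR = 0.7842 / 0.0943
   = 8.32

The evidence is 8.32 times more likely if S is true than if S is false.
LR > 1, so observing T raises the odds in favor of S.


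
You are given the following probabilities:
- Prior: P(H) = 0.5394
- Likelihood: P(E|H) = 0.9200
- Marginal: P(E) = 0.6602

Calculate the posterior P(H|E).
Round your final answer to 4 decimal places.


Using Bayes' theorem:

P(H|E) = P(E|H) × P(H) / P(E)
       = 0.9200 × 0.5394 / 0.6602
       = 0.49624800 / 0.6602
       = 0.7517

The evidence strengthens our belief in H.
Prior: 0.5394 → Posterior: 0.7517


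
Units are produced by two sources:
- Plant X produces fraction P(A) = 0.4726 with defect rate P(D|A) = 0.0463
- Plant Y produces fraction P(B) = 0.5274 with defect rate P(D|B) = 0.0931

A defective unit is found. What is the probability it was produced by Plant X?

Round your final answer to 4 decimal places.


Let A = from Plant X, D = defective

Given:
- P(A) = 0.4726, P(B) = 0.5274
- P(D|A) = 0.0463, P(D|B) = 0.0931

Step 1: Find P(D)
P(D) = P(D|A)P(A) + P(D|B)P(B)
     = 0.0463 × 0.4726 + 0.0931 × 0.5274
     = 0.02188138 + 0.04910094
     = 0.07098232

Step 2: Apply Bayes' theorem
P(A|D) = P(D|A)P(A) / P(D)
       = 0.02188138 / 0.07098232
       = 0.3083


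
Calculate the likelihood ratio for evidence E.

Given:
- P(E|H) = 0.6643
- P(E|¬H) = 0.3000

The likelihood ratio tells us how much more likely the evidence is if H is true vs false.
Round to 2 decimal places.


Likelihood Ratio (LR) = P(E|H) / P(E|¬H)

LR = 0.6643 / 0.3000
   = 2.21

The evidence is 2.21 times more likely if H is true than if H is false.
LR > 1, so observing E raises the odds in favor of H.


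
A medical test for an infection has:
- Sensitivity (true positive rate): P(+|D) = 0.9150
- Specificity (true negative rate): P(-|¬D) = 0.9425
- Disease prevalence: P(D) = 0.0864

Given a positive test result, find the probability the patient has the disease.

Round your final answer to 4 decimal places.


Let D = has disease, + = positive test

Given:
- P(D) = 0.0864 (prevalence)
- P(+|D) = 0.9150 (sensitivity)
- P(-|¬D) = 0.9425 (specificity)
- P(+|¬D) = 0.0575 (false positive rate = 1 - specificity)

Step 1: Find P(+)
P(+) = P(+|D)P(D) + P(+|¬D)P(¬D)
     = 0.9150 × 0.0864 + 0.0575 × 0.9136
     = 0.07905600 + 0.05253200
     = 0.13158800

Step 2: Apply Bayes' theorem for P(D|+)
P(D|+) = P(+|D)P(D) / P(+)
       = 0.07905600 / 0.13158800
       = 0.6008


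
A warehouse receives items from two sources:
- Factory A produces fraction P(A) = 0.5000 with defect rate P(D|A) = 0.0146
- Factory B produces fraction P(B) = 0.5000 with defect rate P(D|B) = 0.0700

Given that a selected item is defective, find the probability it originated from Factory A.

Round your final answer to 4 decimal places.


Let A = from Factory A, D = defective

Given:
- P(A) = 0.5000, P(B) = 0.5000
- P(D|A) = 0.0146, P(D|B) = 0.0700

Step 1: Find P(D)
P(D) = P(D|A)P(A) + P(D|B)P(B)
     = 0.0146 × 0.5000 + 0.0700 × 0.5000
     = 0.00730000 + 0.03500000
     = 0.04230000

Step 2: Apply Bayes' theorem
P(A|D) = P(D|A)P(A) / P(D)
       = 0.00730000 / 0.04230000
       = 0.1726


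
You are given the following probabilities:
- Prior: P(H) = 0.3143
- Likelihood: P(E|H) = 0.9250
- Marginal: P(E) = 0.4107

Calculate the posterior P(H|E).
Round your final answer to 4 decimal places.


Using Bayes' theorem:

P(H|E) = P(E|H) × P(H) / P(E)
       = 0.9250 × 0.3143 / 0.4107
       = 0.29072750 / 0.4107
       = 0.7079

The evidence strengthens our belief in H.
Prior: 0.3143 → Posterior: 0.7079


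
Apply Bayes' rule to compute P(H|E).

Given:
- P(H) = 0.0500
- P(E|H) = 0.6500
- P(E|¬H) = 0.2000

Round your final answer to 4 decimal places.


Bayes' theorem: P(H|E) = P(E|H) × P(H) / P(E)

Step 1: Calculate P(E) using law of total probability
P(E) = P(E|H)P(H) + P(E|¬H)P(¬H)
     = 0.6500 × 0.0500 + 0.2000 × 0.9500
     = 0.03250000 + 0.19000000
     = 0.22250000

Step 2: Apply Bayes' theorem
P(H|E) = P(E|H) × P(H) / P(E)
       = 0.03250000 / 0.22250000
       = 0.1461


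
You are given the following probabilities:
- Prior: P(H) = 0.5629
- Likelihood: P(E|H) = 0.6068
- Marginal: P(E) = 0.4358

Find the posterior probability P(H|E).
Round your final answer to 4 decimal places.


Using Bayes' theorem:

P(H|E) = P(E|H) × P(H) / P(E)
       = 0.6068 × 0.5629 / 0.4358
       = 0.34156772 / 0.4358
       = 0.7838

The evidence strengthens our belief in H.
Prior: 0.5629 → Posterior: 0.7838


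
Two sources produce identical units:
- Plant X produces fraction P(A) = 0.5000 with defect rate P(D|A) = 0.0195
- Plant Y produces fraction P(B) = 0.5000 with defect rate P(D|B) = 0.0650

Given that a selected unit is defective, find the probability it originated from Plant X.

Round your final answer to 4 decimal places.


Let A = from Plant X, D = defective

Given:
- P(A) = 0.5000, P(B) = 0.5000
- P(D|A) = 0.0195, P(D|B) = 0.0650

Step 1: Find P(D)
P(D) = P(D|A)P(A) + P(D|B)P(B)
     = 0.0195 × 0.5000 + 0.0650 × 0.5000
     = 0.00975000 + 0.03250000
     = 0.04225000

Step 2: Apply Bayes' theorem
P(A|D) = P(D|A)P(A) / P(D)
       = 0.00975000 / 0.04225000
       = 0.2308


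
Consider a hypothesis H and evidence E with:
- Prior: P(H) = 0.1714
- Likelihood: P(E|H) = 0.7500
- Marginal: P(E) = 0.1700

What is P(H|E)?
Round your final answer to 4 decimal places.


Using Bayes' theorem:

P(H|E) = P(E|H) × P(H) / P(E)
       = 0.7500 × 0.1714 / 0.1700
       = 0.12855000 / 0.1700
       = 0.7562

The evidence strengthens our belief in H.
Prior: 0.1714 → Posterior: 0.7562


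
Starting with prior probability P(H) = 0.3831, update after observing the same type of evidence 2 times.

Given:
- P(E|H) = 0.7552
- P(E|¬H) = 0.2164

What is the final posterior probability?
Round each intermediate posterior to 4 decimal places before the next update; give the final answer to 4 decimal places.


Sequential Bayesian updating:

Initial prior: P(H) = 0.3831

Update 1:
  P(E) = 0.7552 × 0.3831 + 0.2164 × 0.6169 = 0.28931712 + 0.13349716 = 0.42281428
  P(H|E) = 0.28931712 / 0.42281428 = 0.6843

Update 2:
  P(E) = 0.7552 × 0.6843 + 0.2164 × 0.3157 = 0.51678336 + 0.06831748 = 0.58510084
  P(H|E) = 0.51678336 / 0.58510084 = 0.8832

Final posterior: 0.8832


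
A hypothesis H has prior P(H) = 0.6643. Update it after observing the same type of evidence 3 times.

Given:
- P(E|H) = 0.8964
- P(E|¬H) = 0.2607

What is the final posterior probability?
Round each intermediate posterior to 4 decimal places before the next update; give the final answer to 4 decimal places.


Sequential Bayesian updating:

Initial prior: P(H) = 0.6643

Update 1:
  P(E) = 0.8964 × 0.6643 + 0.2607 × 0.3357 = 0.59547852 + 0.08751699 = 0.68299551
  P(H|E) = 0.59547852 / 0.68299551 = 0.8719

Update 2:
  P(E) = 0.8964 × 0.8719 + 0.2607 × 0.1281 = 0.78157116 + 0.03339567 = 0.81496683
  P(H|E) = 0.78157116 / 0.81496683 = 0.9590

Update 3:
  P(E) = 0.8964 × 0.9590 + 0.2607 × 0.0410 = 0.85964760 + 0.01068870 = 0.87033630
  P(H|E) = 0.85964760 / 0.87033630 = 0.9877

Final posterior: 0.9877


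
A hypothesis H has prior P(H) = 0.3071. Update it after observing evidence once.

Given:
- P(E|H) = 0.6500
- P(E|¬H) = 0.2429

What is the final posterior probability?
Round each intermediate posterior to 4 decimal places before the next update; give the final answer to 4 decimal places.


Sequential Bayesian updating:

Initial prior: P(H) = 0.3071

Update 1:
  P(E) = 0.6500 × 0.3071 + 0.2429 × 0.6929 = 0.19961500 + 0.16830541 = 0.36792041
  P(H|E) = 0.19961500 / 0.36792041 = 0.5425

Final posterior: 0.5425


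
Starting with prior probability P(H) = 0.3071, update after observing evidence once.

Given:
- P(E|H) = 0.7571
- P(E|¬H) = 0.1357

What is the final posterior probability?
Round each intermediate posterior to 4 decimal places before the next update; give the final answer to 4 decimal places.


Sequential Bayesian updating:

Initial prior: P(H) = 0.3071

Update 1:
  P(E) = 0.7571 × 0.3071 + 0.1357 × 0.6929 = 0.23250541 + 0.09402653 = 0.32653194
  P(H|E) = 0.23250541 / 0.32653194 = 0.7120

Final posterior: 0.7120


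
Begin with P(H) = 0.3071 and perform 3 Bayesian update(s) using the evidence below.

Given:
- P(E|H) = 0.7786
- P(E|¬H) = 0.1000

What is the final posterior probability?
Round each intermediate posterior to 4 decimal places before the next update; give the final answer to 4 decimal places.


Sequential Bayesian updating:

Initial prior: P(H) = 0.3071

Update 1:
  P(E) = 0.7786 × 0.3071 + 0.1000 × 0.6929 = 0.23910806 + 0.06929000 = 0.30839806
  P(H|E) = 0.23910806 / 0.30839806 = 0.7753

Update 2:
  P(E) = 0.7786 × 0.7753 + 0.1000 × 0.2247 = 0.60364858 + 0.02247000 = 0.62611858
  P(H|E) = 0.60364858 / 0.62611858 = 0.9641

Update 3:
  P(E) = 0.7786 × 0.9641 + 0.1000 × 0.0359 = 0.75064826 + 0.00359000 = 0.75423826
  P(H|E) = 0.75064826 / 0.75423826 = 0.9952

Final posterior: 0.9952


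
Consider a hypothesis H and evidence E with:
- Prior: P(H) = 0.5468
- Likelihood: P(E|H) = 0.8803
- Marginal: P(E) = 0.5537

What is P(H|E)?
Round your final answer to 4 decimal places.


Using Bayes' theorem:

P(H|E) = P(E|H) × P(H) / P(E)
       = 0.8803 × 0.5468 / 0.5537
       = 0.48134804 / 0.5537
       = 0.8693

The evidence strengthens our belief in H.
Prior: 0.5468 → Posterior: 0.8693


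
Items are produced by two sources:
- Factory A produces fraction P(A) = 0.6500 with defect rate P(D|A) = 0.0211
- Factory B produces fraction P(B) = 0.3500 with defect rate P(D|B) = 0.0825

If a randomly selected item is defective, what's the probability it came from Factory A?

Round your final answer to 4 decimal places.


Let A = from Factory A, D = defective

Given:
- P(A) = 0.6500, P(B) = 0.3500
- P(D|A) = 0.0211, P(D|B) = 0.0825

Step 1: Find P(D)
P(D) = P(D|A)P(A) + P(D|B)P(B)
     = 0.0211 × 0.6500 + 0.0825 × 0.3500
     = 0.01371500 + 0.02887500
     = 0.04259000

Step 2: Apply Bayes' theorem
P(A|D) = P(D|A)P(A) / P(D)
       = 0.01371500 / 0.04259000
       = 0.3220


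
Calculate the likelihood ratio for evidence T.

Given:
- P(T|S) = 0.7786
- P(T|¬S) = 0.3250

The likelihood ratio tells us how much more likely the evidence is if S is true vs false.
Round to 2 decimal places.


Likelihood Ratio (LR) = P(T|S) / P(T|¬S)

LR = 0.7786 / 0.3250
   = 2.40

The evidence is 2.40 times more likely if S is true than if S is false.
Because LR exceeds 1, T is evidence for S.


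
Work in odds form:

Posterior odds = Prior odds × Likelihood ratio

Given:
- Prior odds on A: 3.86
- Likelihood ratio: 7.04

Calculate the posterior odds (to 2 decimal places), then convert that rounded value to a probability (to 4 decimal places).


Step 1: Calculate posterior odds
Posterior odds = Prior odds × LR
               = 3.86 × 7.04
               = 27.17

Step 2: Convert to probability
P(A|E) = Posterior odds / (1 + Posterior odds)
       = 27.17 / (1 + 27.17)
       = 27.17 / 28.17
       = 0.9645

The evidence increased P(A) from 0.7942 to 0.9645.


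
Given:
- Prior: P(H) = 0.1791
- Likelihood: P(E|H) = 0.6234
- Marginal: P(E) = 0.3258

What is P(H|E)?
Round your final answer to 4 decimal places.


Using Bayes' theorem:

P(H|E) = P(E|H) × P(H) / P(E)
       = 0.6234 × 0.1791 / 0.3258
       = 0.11165094 / 0.3258
       = 0.3427

The evidence strengthens our belief in H.
Prior: 0.1791 → Posterior: 0.3427


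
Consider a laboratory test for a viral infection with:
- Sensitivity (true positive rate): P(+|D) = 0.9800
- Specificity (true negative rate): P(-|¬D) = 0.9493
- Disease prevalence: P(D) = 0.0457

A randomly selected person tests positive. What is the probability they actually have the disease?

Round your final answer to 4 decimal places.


Let D = has disease, + = positive test

Given:
- P(D) = 0.0457 (prevalence)
- P(+|D) = 0.9800 (sensitivity)
- P(-|¬D) = 0.9493 (specificity)
- P(+|¬D) = 0.0507 (false positive rate = 1 - specificity)

Step 1: Find P(+)
P(+) = P(+|D)P(D) + P(+|¬D)P(¬D)
     = 0.9800 × 0.0457 + 0.0507 × 0.9543
     = 0.04478600 + 0.04838301
     = 0.09316901

Step 2: Apply Bayes' theorem for P(D|+)
P(D|+) = P(+|D)P(D) / P(+)
       = 0.04478600 / 0.09316901
       = 0.4807


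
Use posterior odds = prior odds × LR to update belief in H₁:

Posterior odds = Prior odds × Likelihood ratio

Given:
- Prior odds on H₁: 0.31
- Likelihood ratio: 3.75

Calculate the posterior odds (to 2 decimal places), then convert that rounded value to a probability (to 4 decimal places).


Step 1: Calculate posterior odds
Posterior odds = Prior odds × LR
               = 0.31 × 3.75
               = 1.16

Step 2: Convert to probability
P(H₁|E) = Posterior odds / (1 + Posterior odds)
       = 1.16 / (1 + 1.16)
       = 1.16 / 2.16
       = 0.5370

The evidence increased P(H₁) from 0.2366 to 0.5370.


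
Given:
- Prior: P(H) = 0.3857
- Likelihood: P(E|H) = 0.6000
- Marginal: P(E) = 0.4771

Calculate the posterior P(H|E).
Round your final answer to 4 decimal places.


Using Bayes' theorem:

P(H|E) = P(E|H) × P(H) / P(E)
       = 0.6000 × 0.3857 / 0.4771
       = 0.23142000 / 0.4771
       = 0.4851

The evidence strengthens our belief in H.
Prior: 0.3857 → Posterior: 0.4851


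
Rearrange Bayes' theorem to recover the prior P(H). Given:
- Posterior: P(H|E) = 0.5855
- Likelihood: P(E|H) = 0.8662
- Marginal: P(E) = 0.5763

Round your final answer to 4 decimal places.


From Bayes' theorem: P(H|E) = P(E|H) × P(H) / P(E)

Rearranging for P(H):
P(H) = P(H|E) × P(E) / P(E|H)
     = 0.5855 × 0.5763 / 0.8662
     = 0.33742365 / 0.8662
     = 0.3895


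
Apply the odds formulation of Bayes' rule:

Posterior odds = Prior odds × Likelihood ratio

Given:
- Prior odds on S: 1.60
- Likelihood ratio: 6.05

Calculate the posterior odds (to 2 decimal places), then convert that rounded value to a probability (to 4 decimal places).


Step 1: Calculate posterior odds
Posterior odds = Prior odds × LR
               = 1.60 × 6.05
               = 9.68

Step 2: Convert to probability
P(S|E) = Posterior odds / (1 + Posterior odds)
       = 9.68 / (1 + 9.68)
       = 9.68 / 10.68
       = 0.9064

The evidence increased P(S) from 0.6154 to 0.9064.


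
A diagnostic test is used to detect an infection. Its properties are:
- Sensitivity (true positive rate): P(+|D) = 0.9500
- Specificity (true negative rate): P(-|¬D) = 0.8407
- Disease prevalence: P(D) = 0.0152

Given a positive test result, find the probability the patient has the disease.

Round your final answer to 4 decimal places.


Let D = has disease, + = positive test

Given:
- P(D) = 0.0152 (prevalence)
- P(+|D) = 0.9500 (sensitivity)
- P(-|¬D) = 0.8407 (specificity)
- P(+|¬D) = 0.1593 (false positive rate = 1 - specificity)

Step 1: Find P(+)
P(+) = P(+|D)P(D) + P(+|¬D)P(¬D)
     = 0.9500 × 0.0152 + 0.1593 × 0.9848
     = 0.01444000 + 0.15687864
     = 0.17131864

Step 2: Apply Bayes' theorem for P(D|+)
P(D|+) = P(+|D)P(D) / P(+)
       = 0.01444000 / 0.17131864
       = 0.0843


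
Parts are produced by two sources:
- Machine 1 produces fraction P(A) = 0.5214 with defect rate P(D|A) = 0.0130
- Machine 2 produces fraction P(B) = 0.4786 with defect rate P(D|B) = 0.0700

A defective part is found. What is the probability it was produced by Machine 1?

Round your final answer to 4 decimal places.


Let A = from Machine 1, D = defective

Given:
- P(A) = 0.5214, P(B) = 0.4786
- P(D|A) = 0.0130, P(D|B) = 0.0700

Step 1: Find P(D)
P(D) = P(D|A)P(A) + P(D|B)P(B)
     = 0.0130 × 0.5214 + 0.0700 × 0.4786
     = 0.00677820 + 0.03350200
     = 0.04028020

Step 2: Apply Bayes' theorem
P(A|D) = P(D|A)P(A) / P(D)
       = 0.00677820 / 0.04028020
       = 0.1683


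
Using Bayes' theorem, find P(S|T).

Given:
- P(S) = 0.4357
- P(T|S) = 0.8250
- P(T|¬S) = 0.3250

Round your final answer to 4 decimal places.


Bayes' theorem: P(S|T) = P(T|S) × P(S) / P(T)

Step 1: Calculate P(T) using law of total probability
P(T) = P(T|S)P(S) + P(T|¬S)P(¬S)
     = 0.8250 × 0.4357 + 0.3250 × 0.5643
     = 0.35945250 + 0.18339750
     = 0.54285000

Step 2: Apply Bayes' theorem
P(S|T) = P(T|S) × P(S) / P(T)
       = 0.35945250 / 0.54285000
       = 0.6622
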